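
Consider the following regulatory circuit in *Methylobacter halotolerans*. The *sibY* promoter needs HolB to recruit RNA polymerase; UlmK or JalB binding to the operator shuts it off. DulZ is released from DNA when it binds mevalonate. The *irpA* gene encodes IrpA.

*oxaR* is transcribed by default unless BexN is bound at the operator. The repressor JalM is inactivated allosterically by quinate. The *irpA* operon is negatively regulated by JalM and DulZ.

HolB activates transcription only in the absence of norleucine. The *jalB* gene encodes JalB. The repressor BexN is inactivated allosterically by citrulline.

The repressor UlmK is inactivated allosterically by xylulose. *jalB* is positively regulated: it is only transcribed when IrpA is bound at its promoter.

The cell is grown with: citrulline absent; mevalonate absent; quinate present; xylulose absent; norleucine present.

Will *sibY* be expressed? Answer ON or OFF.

OFF

Xylulose is absent, so UlmK is active.
Norleucine is present, so HolB is inactive.
Quinate is present, so JalM is inactive.
Mevalonate is absent, so DulZ is active.
With repressor DulZ bound, *irpA* is not transcribed.
So IrpA is not produced.
Required activator IrpA is absent, so *jalB* is not transcribed.
So JalB is not produced.
With repressor UlmK bound, *sibY* is not transcribed.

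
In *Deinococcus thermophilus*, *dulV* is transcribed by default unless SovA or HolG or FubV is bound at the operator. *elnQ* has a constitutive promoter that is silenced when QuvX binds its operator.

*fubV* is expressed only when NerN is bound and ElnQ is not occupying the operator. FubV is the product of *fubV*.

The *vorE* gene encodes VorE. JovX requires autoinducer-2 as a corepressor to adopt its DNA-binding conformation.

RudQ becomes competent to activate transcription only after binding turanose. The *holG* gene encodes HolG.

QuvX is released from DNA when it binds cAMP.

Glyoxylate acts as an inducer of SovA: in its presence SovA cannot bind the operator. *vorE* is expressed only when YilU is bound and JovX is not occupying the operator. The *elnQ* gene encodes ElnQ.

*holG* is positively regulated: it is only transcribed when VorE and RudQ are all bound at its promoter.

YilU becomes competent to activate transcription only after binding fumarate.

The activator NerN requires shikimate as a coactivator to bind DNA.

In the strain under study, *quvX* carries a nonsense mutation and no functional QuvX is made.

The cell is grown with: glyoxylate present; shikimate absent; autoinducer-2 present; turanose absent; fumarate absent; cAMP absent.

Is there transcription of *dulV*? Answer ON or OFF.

Glyoxylate is present, so SovA is inactive.
Autoinducer-2 is present, so JovX is active.
Fumarate is absent, so YilU is inactive.
With repressor JovX bound, *vorE* is not transcribed.
So VorE is not produced.
Turanose is absent, so RudQ is inactive.
Required activator VorE is absent, so *holG* is not transcribed.
So HolG is not produced.
QuvX is non-functional in this strain, so it has no effect.
With no repressor bound, *elnQ* is transcribed.
So ElnQ is produced and active.
Shikimate is absent, so NerN is inactive.
With repressor ElnQ bound, *fubV* is not transcribed.
So FubV is not produced.
With no repressor bound, *dulV* is transcribed.

ON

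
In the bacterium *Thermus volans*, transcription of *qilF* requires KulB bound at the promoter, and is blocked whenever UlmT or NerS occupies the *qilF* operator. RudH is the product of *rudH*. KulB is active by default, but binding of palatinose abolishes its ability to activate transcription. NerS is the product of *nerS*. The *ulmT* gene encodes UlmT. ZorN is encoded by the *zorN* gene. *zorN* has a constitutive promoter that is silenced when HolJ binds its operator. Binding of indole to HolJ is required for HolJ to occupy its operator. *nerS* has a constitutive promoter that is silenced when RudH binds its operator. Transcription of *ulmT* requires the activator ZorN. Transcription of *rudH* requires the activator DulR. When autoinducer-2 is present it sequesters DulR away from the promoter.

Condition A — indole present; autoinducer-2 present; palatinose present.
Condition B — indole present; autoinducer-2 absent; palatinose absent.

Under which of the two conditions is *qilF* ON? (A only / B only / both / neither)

B only

Condition A:
Indole is present, so HolJ is active.
With repressor HolJ bound, *zorN* is not transcribed.
So ZorN is not produced.
Required activator ZorN is absent, so *ulmT* is not transcribed.
So UlmT is not produced.
Autoinducer-2 is present, so DulR is inactive.
Required activator DulR is absent, so *rudH* is not transcribed.
So RudH is not produced.
With no repressor bound, *nerS* is transcribed.
So NerS is produced and active.
Palatinose is present, so KulB is inactive.
With repressor NerS bound, *qilF* is not transcribed.
→ *qilF* is OFF in A.
Condition B:
Indole is present, so HolJ is active.
With repressor HolJ bound, *zorN* is not transcribed.
So ZorN is not produced.
Required activator ZorN is absent, so *ulmT* is not transcribed.
So UlmT is not produced.
Autoinducer-2 is absent, so DulR is active.
No repressor is bound and DulR is active, so *rudH* is transcribed.
So RudH is produced and active.
With repressor RudH bound, *nerS* is not transcribed.
So NerS is not produced.
Palatinose is absent, so KulB is active.
No repressor is bound and KulB is active, so *qilF* is transcribed.
→ *qilF* is ON in B.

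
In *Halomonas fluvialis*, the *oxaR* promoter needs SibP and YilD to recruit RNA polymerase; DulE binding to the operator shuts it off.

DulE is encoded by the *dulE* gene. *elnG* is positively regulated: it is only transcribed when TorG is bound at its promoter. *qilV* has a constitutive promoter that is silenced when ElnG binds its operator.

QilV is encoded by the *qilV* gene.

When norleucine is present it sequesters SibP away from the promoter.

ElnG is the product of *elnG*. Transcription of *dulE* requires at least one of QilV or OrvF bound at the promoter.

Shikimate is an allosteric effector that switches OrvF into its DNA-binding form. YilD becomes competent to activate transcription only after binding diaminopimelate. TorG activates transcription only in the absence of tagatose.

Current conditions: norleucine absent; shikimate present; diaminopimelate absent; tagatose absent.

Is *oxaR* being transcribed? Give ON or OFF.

OFF

Norleucine is absent, so SibP is active.
Diaminopimelate is absent, so YilD is inactive.
Tagatose is absent, so TorG is active.
No repressor is bound and TorG is active, so *elnG* is transcribed.
So ElnG is produced and active.
With repressor ElnG bound, *qilV* is not transcribed.
So QilV is not produced.
Shikimate is present, so OrvF is active.
Activator OrvF is present, so *dulE* is transcribed.
So DulE is produced and active.
With repressor DulE bound, *oxaR* is not transcribed.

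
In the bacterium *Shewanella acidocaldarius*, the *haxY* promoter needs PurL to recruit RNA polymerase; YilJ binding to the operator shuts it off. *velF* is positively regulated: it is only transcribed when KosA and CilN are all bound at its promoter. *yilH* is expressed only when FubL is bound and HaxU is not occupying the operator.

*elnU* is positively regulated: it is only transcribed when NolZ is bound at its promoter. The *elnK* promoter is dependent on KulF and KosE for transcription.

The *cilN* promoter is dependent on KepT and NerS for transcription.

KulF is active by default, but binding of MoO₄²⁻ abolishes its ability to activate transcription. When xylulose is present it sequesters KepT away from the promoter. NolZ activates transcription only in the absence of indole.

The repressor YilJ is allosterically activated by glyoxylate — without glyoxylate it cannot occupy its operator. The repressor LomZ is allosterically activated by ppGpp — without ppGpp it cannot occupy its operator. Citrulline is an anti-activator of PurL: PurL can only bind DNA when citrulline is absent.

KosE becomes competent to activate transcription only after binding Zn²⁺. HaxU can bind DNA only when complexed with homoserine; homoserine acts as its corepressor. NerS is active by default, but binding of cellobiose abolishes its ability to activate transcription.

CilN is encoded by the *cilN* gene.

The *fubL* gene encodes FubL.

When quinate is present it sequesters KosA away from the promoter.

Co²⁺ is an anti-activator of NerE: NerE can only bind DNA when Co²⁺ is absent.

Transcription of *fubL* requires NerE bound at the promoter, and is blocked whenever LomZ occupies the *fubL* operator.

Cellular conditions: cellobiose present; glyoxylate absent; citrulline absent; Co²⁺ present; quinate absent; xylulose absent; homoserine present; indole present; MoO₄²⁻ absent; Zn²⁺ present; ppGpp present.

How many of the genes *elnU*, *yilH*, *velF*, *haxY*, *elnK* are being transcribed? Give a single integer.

2

Indole is present, so NolZ is inactive.
Required activator NolZ is absent, so *elnU* is not transcribed.
→ *elnU* is OFF.
Homoserine is present, so HaxU is active.
Co²⁺ is present, so NerE is inactive.
ppGpp is present, so LomZ is active.
With repressor LomZ bound, *fubL* is not transcribed.
So FubL is not produced.
With repressor HaxU bound, *yilH* is not transcribed.
→ *yilH* is OFF.
Quinate is absent, so KosA is active.
Xylulose is absent, so KepT is active.
Cellobiose is present, so NerS is inactive.
Required activator NerS is absent, so *cilN* is not transcribed.
So CilN is not produced.
Required activator CilN is absent, so *velF* is not transcribed.
→ *velF* is OFF.
Citrulline is absent, so PurL is active.
Glyoxylate is absent, so YilJ is inactive.
No repressor is bound and PurL is active, so *haxY* is transcribed.
→ *haxY* is ON.
MoO₄²⁻ is absent, so KulF is active.
Zn²⁺ is present, so KosE is active.
No repressor is bound and KulF and KosE are active, so *elnK* is transcribed.
→ *elnK* is ON.
2 of the 5 genes are transcribed.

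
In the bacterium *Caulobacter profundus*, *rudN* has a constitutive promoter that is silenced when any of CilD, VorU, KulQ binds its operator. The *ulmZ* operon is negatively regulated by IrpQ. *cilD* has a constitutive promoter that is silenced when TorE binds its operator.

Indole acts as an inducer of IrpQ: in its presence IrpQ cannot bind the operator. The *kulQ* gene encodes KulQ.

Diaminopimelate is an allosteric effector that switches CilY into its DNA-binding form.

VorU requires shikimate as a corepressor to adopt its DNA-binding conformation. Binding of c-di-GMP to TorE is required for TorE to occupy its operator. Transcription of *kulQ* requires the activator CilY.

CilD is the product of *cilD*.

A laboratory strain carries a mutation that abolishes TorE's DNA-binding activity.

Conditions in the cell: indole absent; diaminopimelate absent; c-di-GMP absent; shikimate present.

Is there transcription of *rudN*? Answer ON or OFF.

OFF

TorE is non-functional in this strain, so it has no effect.
With no repressor bound, *cilD* is transcribed.
So CilD is produced and active.
Shikimate is present, so VorU is active.
Diaminopimelate is absent, so CilY is inactive.
Required activator CilY is absent, so *kulQ* is not transcribed.
So KulQ is not produced.
With repressor CilD bound, *rudN* is not transcribed.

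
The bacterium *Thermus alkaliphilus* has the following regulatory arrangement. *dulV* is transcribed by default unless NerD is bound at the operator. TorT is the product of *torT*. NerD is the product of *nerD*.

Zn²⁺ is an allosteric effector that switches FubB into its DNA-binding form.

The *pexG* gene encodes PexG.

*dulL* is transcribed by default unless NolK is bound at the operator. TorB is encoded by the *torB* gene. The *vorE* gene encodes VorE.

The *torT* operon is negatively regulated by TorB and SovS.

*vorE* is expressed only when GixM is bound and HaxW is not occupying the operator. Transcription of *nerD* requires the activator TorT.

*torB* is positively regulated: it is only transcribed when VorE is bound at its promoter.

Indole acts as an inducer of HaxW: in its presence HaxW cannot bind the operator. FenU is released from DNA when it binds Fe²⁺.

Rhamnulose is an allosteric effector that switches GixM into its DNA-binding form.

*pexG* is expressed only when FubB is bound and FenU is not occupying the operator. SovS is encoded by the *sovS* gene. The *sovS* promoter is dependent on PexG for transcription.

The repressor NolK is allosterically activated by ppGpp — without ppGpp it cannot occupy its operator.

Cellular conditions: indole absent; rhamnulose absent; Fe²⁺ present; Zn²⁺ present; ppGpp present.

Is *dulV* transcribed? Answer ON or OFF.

ON

Rhamnulose is absent, so GixM is inactive.
Indole is absent, so HaxW is active.
With repressor HaxW bound, *vorE* is not transcribed.
So VorE is not produced.
Required activator VorE is absent, so *torB* is not transcribed.
So TorB is not produced.
Fe²⁺ is present, so FenU is inactive.
Zn²⁺ is present, so FubB is active.
No repressor is bound and FubB is active, so *pexG* is transcribed.
So PexG is produced and active.
No repressor is bound and PexG is active, so *sovS* is transcribed.
So SovS is produced and active.
With repressor SovS bound, *torT* is not transcribed.
So TorT is not produced.
Required activator TorT is absent, so *nerD* is not transcribed.
So NerD is not produced.
With no repressor bound, *dulV* is transcribed.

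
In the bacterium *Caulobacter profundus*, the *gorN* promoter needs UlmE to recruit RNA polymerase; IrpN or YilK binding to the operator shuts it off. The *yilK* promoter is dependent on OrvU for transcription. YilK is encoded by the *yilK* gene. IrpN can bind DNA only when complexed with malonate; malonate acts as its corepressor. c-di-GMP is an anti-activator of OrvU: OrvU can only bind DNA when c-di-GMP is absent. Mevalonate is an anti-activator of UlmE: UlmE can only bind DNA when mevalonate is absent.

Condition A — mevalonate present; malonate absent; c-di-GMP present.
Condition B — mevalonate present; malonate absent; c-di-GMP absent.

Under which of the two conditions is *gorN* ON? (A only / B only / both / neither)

Condition A:
Mevalonate is present, so UlmE is inactive.
Malonate is absent, so IrpN is inactive.
c-di-GMP is present, so OrvU is inactive.
Required activator OrvU is absent, so *yilK* is not transcribed.
So YilK is not produced.
Required activator UlmE is absent, so *gorN* is not transcribed.
→ *gorN* is OFF in A.
Condition B:
Mevalonate is present, so UlmE is inactive.
Malonate is absent, so IrpN is inactive.
c-di-GMP is absent, so OrvU is active.
No repressor is bound and OrvU is active, so *yilK* is transcribed.
So YilK is produced and active.
With repressor YilK bound, *gorN* is not transcribed.
→ *gorN* is OFF in B.

neither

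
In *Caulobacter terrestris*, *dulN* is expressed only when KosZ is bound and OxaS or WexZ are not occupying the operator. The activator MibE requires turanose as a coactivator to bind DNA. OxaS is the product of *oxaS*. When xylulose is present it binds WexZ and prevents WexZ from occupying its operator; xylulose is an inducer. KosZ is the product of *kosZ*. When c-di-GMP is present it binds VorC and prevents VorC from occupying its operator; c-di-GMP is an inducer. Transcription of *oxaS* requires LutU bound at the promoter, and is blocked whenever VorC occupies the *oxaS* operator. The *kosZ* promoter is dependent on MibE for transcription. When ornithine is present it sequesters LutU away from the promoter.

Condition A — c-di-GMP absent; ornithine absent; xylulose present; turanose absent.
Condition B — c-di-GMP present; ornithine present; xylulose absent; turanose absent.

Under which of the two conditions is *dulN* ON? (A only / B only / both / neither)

Condition A:
c-di-GMP is absent, so VorC is active.
Ornithine is absent, so LutU is active.
With repressor VorC bound, *oxaS* is not transcribed.
So OxaS is not produced.
Xylulose is present, so WexZ is inactive.
Turanose is absent, so MibE is inactive.
Required activator MibE is absent, so *kosZ* is not transcribed.
So KosZ is not produced.
Required activator KosZ is absent, so *dulN* is not transcribed.
→ *dulN* is OFF in A.
Condition B:
c-di-GMP is present, so VorC is inactive.
Ornithine is present, so LutU is inactive.
Required activator LutU is absent, so *oxaS* is not transcribed.
So OxaS is not produced.
Xylulose is absent, so WexZ is active.
Turanose is absent, so MibE is inactive.
Required activator MibE is absent, so *kosZ* is not transcribed.
So KosZ is not produced.
With repressor WexZ bound, *dulN* is not transcribed.
→ *dulN* is OFF in B.

neither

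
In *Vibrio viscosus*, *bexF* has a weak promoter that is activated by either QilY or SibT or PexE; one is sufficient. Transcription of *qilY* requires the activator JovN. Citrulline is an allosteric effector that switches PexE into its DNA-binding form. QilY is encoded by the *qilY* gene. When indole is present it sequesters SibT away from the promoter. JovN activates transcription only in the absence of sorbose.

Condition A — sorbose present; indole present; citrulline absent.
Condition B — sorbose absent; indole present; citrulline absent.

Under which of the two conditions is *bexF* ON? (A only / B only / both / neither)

Condition A:
Sorbose is present, so JovN is inactive.
Required activator JovN is absent, so *qilY* is not transcribed.
So QilY is not produced.
Indole is present, so SibT is inactive.
Citrulline is absent, so PexE is inactive.
No activator is available at the *bexF* promoter, so *bexF* is not transcribed.
→ *bexF* is OFF in A.
Condition B:
Sorbose is absent, so JovN is active.
No repressor is bound and JovN is active, so *qilY* is transcribed.
So QilY is produced and active.
Indole is present, so SibT is inactive.
Citrulline is absent, so PexE is inactive.
Activator QilY is present, so *bexF* is transcribed.
→ *bexF* is ON in B.

B only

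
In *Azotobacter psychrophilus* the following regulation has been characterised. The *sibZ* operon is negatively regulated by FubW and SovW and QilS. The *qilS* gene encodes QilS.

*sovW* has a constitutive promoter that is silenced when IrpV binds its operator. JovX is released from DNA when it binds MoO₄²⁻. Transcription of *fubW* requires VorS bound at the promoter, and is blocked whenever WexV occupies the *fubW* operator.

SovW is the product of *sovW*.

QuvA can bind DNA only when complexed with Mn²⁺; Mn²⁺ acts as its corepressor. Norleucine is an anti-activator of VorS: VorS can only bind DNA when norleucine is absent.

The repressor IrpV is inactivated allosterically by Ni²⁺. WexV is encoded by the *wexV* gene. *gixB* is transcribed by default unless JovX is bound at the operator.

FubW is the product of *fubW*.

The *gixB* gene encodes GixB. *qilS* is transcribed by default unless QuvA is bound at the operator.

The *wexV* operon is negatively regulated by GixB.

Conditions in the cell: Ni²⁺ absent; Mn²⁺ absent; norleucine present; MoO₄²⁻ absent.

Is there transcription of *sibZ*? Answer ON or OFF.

MoO₄²⁻ is absent, so JovX is active.
With repressor JovX bound, *gixB* is not transcribed.
So GixB is not produced.
With no repressor bound, *wexV* is transcribed.
So WexV is produced and active.
Norleucine is present, so VorS is inactive.
With repressor WexV bound, *fubW* is not transcribed.
So FubW is not produced.
Ni²⁺ is absent, so IrpV is active.
With repressor IrpV bound, *sovW* is not transcribed.
So SovW is not produced.
Mn²⁺ is absent, so QuvA is inactive.
With no repressor bound, *qilS* is transcribed.
So QilS is produced and active.
With repressor QilS bound, *sibZ* is not transcribed.

OFF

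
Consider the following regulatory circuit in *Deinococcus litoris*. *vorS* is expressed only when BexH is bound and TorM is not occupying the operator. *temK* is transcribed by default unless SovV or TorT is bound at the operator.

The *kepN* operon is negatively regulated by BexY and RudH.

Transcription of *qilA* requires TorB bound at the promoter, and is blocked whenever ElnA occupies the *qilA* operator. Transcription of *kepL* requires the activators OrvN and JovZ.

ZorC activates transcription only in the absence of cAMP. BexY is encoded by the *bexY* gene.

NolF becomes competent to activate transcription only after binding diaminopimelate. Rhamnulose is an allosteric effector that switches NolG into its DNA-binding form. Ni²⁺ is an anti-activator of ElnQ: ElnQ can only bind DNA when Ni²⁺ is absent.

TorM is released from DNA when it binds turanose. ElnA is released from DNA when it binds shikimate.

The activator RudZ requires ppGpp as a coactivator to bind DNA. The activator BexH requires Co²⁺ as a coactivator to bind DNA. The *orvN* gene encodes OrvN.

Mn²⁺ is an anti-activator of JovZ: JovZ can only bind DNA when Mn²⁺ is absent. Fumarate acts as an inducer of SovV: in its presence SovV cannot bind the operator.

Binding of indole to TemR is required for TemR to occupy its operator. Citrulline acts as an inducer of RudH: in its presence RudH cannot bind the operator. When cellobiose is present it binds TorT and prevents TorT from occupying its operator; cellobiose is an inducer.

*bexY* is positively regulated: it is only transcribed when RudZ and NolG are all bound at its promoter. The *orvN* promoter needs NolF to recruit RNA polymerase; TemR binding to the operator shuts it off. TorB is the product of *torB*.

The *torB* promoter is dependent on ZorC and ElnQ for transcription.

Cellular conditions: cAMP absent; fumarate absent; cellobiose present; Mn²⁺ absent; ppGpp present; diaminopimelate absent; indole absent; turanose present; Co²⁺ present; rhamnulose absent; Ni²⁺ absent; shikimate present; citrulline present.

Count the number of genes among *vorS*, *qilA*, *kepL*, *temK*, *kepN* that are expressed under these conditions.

3

Turanose is present, so TorM is inactive.
Co²⁺ is present, so BexH is active.
No repressor is bound and BexH is active, so *vorS* is transcribed.
→ *vorS* is ON.
Shikimate is present, so ElnA is inactive.
cAMP is absent, so ZorC is active.
Ni²⁺ is absent, so ElnQ is active.
No repressor is bound and ZorC and ElnQ are active, so *torB* is transcribed.
So TorB is produced and active.
No repressor is bound and TorB is active, so *qilA* is transcribed.
→ *qilA* is ON.
Indole is absent, so TemR is inactive.
Diaminopimelate is absent, so NolF is inactive.
Required activator NolF is absent, so *orvN* is not transcribed.
So OrvN is not produced.
Mn²⁺ is absent, so JovZ is active.
Required activator OrvN is absent, so *kepL* is not transcribed.
→ *kepL* is OFF.
Fumarate is absent, so SovV is active.
Cellobiose is present, so TorT is inactive.
With repressor SovV bound, *temK* is not transcribed.
→ *temK* is OFF.
ppGpp is present, so RudZ is active.
Rhamnulose is absent, so NolG is inactive.
Required activator NolG is absent, so *bexY* is not transcribed.
So BexY is not produced.
Citrulline is present, so RudH is inactive.
With no repressor bound, *kepN* is transcribed.
→ *kepN* is ON.
3 of the 5 genes are transcribed.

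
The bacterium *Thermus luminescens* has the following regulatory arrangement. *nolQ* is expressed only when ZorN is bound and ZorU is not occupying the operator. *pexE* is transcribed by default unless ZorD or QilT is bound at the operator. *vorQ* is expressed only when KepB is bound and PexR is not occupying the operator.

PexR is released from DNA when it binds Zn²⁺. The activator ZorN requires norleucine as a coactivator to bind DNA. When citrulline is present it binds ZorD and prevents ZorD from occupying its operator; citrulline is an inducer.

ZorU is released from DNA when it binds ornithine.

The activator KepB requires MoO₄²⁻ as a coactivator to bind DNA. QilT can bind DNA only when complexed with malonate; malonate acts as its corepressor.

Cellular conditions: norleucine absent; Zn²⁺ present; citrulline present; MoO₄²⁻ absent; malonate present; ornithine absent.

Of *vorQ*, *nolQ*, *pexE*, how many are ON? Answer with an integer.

Zn²⁺ is present, so PexR is inactive.
MoO₄²⁻ is absent, so KepB is inactive.
Required activator KepB is absent, so *vorQ* is not transcribed.
→ *vorQ* is OFF.
Ornithine is absent, so ZorU is active.
Norleucine is absent, so ZorN is inactive.
With repressor ZorU bound, *nolQ* is not transcribed.
→ *nolQ* is OFF.
Citrulline is present, so ZorD is inactive.
Malonate is present, so QilT is active.
With repressor QilT bound, *pexE* is not transcribed.
→ *pexE* is OFF.
0 of the 3 genes are transcribed.

0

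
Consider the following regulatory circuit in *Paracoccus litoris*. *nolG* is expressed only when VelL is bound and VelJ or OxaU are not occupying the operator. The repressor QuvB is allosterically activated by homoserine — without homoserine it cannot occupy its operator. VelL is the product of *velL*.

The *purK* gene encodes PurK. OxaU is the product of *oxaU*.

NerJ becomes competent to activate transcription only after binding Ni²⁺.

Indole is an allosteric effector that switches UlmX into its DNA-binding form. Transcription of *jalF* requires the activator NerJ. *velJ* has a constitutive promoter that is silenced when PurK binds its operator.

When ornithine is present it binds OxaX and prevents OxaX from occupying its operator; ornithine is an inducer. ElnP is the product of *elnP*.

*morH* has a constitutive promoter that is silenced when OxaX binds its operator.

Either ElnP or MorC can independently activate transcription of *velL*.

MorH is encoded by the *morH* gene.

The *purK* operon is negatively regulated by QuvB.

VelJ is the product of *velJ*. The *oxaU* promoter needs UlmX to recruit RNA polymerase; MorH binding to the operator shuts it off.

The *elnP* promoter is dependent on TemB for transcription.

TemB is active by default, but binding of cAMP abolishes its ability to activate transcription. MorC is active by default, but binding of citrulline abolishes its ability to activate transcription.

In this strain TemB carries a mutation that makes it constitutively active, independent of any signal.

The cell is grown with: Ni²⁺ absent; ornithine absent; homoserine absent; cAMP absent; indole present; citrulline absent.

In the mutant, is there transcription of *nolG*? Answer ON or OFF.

OFF

Homoserine is absent, so QuvB is inactive.
With no repressor bound, *purK* is transcribed.
So PurK is produced and active.
With repressor PurK bound, *velJ* is not transcribed.
So VelJ is not produced.
Indole is present, so UlmX is active.
Ornithine is absent, so OxaX is active.
With repressor OxaX bound, *morH* is not transcribed.
So MorH is not produced.
No repressor is bound and UlmX is active, so *oxaU* is transcribed.
So OxaU is produced and active.
TemB is constitutively active in this strain.
No repressor is bound and TemB is active, so *elnP* is transcribed.
So ElnP is produced and active.
Citrulline is absent, so MorC is active.
Activator ElnP is present, so *velL* is transcribed.
So VelL is produced and active.
With repressor OxaU bound, *nolG* is not transcribed.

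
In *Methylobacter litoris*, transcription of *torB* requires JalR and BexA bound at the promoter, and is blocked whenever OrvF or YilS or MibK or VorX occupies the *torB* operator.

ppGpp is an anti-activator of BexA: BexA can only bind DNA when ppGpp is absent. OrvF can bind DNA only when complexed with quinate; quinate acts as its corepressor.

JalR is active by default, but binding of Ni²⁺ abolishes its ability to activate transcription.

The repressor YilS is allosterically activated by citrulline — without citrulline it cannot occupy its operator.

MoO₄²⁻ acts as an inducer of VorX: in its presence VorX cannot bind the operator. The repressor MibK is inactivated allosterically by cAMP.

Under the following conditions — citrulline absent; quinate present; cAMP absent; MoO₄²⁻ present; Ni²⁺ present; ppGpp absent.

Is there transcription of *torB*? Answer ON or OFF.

Quinate is present, so OrvF is active.
Ni²⁺ is present, so JalR is inactive.
Citrulline is absent, so YilS is inactive.
cAMP is absent, so MibK is active.
MoO₄²⁻ is present, so VorX is inactive.
ppGpp is absent, so BexA is active.
With repressor OrvF bound, *torB* is not transcribed.

OFF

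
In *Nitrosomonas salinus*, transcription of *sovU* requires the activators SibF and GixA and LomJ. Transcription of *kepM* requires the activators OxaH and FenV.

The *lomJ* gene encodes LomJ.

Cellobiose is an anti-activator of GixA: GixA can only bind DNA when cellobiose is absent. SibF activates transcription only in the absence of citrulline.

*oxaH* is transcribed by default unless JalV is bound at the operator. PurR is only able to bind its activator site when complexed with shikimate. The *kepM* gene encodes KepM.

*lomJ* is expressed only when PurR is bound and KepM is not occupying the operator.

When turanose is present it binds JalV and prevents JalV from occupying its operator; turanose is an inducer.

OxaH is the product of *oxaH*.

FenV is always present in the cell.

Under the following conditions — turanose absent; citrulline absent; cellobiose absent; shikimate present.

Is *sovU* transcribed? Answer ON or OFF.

ON

Citrulline is absent, so SibF is active.
Cellobiose is absent, so GixA is active.
Shikimate is present, so PurR is active.
Turanose is absent, so JalV is active.
With repressor JalV bound, *oxaH* is not transcribed.
So OxaH is not produced.
FenV is produced constitutively and is active.
Required activator OxaH is absent, so *kepM* is not transcribed.
So KepM is not produced.
No repressor is bound and PurR is active, so *lomJ* is transcribed.
So LomJ is produced and active.
No repressor is bound and SibF and GixA and LomJ are active, so *sovU* is transcribed.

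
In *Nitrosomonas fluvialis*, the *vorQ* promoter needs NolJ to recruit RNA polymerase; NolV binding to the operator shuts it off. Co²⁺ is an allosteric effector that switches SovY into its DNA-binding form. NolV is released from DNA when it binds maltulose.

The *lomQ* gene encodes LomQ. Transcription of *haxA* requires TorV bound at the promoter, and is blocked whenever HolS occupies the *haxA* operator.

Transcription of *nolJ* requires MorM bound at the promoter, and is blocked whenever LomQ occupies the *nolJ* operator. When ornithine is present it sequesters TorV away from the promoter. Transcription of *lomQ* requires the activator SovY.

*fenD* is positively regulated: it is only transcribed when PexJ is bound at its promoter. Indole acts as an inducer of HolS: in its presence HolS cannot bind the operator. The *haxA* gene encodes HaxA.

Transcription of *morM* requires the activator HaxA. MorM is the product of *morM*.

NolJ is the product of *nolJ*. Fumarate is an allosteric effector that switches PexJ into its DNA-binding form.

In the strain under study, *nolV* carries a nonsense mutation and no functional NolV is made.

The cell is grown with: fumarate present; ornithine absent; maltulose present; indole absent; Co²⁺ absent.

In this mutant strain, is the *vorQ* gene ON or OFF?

NolV is non-functional in this strain, so it has no effect.
Indole is absent, so HolS is active.
Ornithine is absent, so TorV is active.
With repressor HolS bound, *haxA* is not transcribed.
So HaxA is not produced.
Required activator HaxA is absent, so *morM* is not transcribed.
So MorM is not produced.
Co²⁺ is absent, so SovY is inactive.
Required activator SovY is absent, so *lomQ* is not transcribed.
So LomQ is not produced.
Required activator MorM is absent, so *nolJ* is not transcribed.
So NolJ is not produced.
Required activator NolJ is absent, so *vorQ* is not transcribed.

OFF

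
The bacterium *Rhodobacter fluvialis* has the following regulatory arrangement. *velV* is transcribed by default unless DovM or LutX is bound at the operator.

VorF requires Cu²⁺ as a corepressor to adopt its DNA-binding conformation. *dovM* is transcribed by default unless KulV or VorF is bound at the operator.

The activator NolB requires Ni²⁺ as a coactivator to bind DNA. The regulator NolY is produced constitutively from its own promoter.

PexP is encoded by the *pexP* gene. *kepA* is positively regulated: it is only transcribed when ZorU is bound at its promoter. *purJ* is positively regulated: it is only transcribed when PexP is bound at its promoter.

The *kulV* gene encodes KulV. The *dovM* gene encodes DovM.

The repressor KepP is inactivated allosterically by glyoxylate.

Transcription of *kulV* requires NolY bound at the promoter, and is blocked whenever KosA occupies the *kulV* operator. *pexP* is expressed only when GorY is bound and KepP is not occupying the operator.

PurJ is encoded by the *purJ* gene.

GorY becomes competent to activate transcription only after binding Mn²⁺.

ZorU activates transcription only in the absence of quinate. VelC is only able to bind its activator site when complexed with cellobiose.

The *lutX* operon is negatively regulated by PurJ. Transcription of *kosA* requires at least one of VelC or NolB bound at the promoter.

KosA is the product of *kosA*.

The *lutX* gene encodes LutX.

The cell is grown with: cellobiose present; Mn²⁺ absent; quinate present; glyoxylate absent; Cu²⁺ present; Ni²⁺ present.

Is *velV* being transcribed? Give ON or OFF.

OFF

Cellobiose is present, so VelC is active.
Ni²⁺ is present, so NolB is active.
Activator VelC is present, so *kosA* is transcribed.
So KosA is produced and active.
NolY is produced constitutively and is active.
With repressor KosA bound, *kulV* is not transcribed.
So KulV is not produced.
Cu²⁺ is present, so VorF is active.
With repressor VorF bound, *dovM* is not transcribed.
So DovM is not produced.
Mn²⁺ is absent, so GorY is inactive.
Glyoxylate is absent, so KepP is active.
With repressor KepP bound, *pexP* is not transcribed.
So PexP is not produced.
Required activator PexP is absent, so *purJ* is not transcribed.
So PurJ is not produced.
With no repressor bound, *lutX* is transcribed.
So LutX is produced and active.
With repressor LutX bound, *velV* is not transcribed.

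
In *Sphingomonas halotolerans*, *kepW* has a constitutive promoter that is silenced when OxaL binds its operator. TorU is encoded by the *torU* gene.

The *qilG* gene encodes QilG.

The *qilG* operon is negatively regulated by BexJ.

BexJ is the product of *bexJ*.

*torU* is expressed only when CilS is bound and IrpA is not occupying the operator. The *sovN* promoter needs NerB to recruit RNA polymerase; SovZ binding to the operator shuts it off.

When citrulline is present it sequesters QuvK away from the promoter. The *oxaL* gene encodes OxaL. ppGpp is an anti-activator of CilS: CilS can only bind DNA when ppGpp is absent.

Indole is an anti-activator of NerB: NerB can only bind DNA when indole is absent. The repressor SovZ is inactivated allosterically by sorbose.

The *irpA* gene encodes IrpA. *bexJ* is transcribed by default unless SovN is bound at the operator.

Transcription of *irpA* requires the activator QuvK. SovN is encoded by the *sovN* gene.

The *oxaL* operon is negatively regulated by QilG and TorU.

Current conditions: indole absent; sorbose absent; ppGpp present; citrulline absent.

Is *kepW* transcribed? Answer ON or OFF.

OFF

Sorbose is absent, so SovZ is active.
Indole is absent, so NerB is active.
With repressor SovZ bound, *sovN* is not transcribed.
So SovN is not produced.
With no repressor bound, *bexJ* is transcribed.
So BexJ is produced and active.
With repressor BexJ bound, *qilG* is not transcribed.
So QilG is not produced.
ppGpp is present, so CilS is inactive.
Citrulline is absent, so QuvK is active.
No repressor is bound and QuvK is active, so *irpA* is transcribed.
So IrpA is produced and active.
With repressor IrpA bound, *torU* is not transcribed.
So TorU is not produced.
With no repressor bound, *oxaL* is transcribed.
So OxaL is produced and active.
With repressor OxaL bound, *kepW* is not transcribed.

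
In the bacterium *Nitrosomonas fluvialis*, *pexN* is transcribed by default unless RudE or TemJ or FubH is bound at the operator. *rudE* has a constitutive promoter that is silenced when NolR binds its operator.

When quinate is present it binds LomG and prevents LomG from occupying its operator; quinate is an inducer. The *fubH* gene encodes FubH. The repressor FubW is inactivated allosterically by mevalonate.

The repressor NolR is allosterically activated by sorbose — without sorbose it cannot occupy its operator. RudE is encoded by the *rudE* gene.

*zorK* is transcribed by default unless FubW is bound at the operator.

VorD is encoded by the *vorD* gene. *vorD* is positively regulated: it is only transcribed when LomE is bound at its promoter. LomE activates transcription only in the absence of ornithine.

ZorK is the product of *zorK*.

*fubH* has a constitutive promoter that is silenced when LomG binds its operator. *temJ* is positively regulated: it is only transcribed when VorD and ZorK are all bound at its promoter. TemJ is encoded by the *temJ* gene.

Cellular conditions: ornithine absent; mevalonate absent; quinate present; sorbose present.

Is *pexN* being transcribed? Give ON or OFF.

Sorbose is present, so NolR is active.
With repressor NolR bound, *rudE* is not transcribed.
So RudE is not produced.
Ornithine is absent, so LomE is active.
No repressor is bound and LomE is active, so *vorD* is transcribed.
So VorD is produced and active.
Mevalonate is absent, so FubW is active.
With repressor FubW bound, *zorK* is not transcribed.
So ZorK is not produced.
Required activator ZorK is absent, so *temJ* is not transcribed.
So TemJ is not produced.
Quinate is present, so LomG is inactive.
With no repressor bound, *fubH* is transcribed.
So FubH is produced and active.
With repressor FubH bound, *pexN* is not transcribed.

OFF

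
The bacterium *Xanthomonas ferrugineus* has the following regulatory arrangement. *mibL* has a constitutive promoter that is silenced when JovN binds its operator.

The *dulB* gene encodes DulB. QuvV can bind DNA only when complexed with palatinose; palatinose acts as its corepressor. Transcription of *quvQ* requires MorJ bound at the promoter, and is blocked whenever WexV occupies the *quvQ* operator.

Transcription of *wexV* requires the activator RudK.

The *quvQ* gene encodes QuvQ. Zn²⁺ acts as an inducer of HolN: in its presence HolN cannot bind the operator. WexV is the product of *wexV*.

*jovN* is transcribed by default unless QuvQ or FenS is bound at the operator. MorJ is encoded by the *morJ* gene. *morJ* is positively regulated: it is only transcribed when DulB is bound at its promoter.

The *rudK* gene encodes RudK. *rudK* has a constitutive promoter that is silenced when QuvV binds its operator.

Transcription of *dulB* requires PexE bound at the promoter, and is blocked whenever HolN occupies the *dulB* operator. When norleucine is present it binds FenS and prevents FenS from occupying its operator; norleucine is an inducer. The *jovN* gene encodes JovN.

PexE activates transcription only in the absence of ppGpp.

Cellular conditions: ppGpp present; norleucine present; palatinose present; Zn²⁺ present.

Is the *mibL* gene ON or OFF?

ppGpp is present, so PexE is inactive.
Zn²⁺ is present, so HolN is inactive.
Required activator PexE is absent, so *dulB* is not transcribed.
So DulB is not produced.
Required activator DulB is absent, so *morJ* is not transcribed.
So MorJ is not produced.
Palatinose is present, so QuvV is active.
With repressor QuvV bound, *rudK* is not transcribed.
So RudK is not produced.
Required activator RudK is absent, so *wexV* is not transcribed.
So WexV is not produced.
Required activator MorJ is absent, so *quvQ* is not transcribed.
So QuvQ is not produced.
Norleucine is present, so FenS is inactive.
With no repressor bound, *jovN* is transcribed.
So JovN is produced and active.
With repressor JovN bound, *mibL* is not transcribed.

OFF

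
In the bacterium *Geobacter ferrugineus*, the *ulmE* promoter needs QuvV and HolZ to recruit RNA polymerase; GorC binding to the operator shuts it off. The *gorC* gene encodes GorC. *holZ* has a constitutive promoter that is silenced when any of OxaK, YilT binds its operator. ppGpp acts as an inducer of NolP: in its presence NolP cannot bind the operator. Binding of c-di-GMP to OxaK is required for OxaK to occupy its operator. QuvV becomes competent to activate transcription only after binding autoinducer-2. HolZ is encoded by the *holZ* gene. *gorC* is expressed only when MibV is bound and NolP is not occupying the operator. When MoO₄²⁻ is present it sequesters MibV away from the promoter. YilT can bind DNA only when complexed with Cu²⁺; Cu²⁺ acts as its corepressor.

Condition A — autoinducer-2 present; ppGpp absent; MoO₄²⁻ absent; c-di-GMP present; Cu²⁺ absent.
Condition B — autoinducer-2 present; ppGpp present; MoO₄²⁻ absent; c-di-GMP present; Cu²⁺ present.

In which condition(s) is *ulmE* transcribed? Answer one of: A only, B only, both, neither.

neither

Condition A:
Autoinducer-2 is present, so QuvV is active.
ppGpp is absent, so NolP is active.
MoO₄²⁻ is absent, so MibV is active.
With repressor NolP bound, *gorC* is not transcribed.
So GorC is not produced.
c-di-GMP is present, so OxaK is active.
Cu²⁺ is absent, so YilT is inactive.
With repressor OxaK bound, *holZ* is not transcribed.
So HolZ is not produced.
Required activator HolZ is absent, so *ulmE* is not transcribed.
→ *ulmE* is OFF in A.
Condition B:
Autoinducer-2 is present, so QuvV is active.
ppGpp is present, so NolP is inactive.
MoO₄²⁻ is absent, so MibV is active.
No repressor is bound and MibV is active, so *gorC* is transcribed.
So GorC is produced and active.
c-di-GMP is present, so OxaK is active.
Cu²⁺ is present, so YilT is active.
With repressor OxaK bound, *holZ* is not transcribed.
So HolZ is not produced.
With repressor GorC bound, *ulmE* is not transcribed.
→ *ulmE* is OFF in B.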